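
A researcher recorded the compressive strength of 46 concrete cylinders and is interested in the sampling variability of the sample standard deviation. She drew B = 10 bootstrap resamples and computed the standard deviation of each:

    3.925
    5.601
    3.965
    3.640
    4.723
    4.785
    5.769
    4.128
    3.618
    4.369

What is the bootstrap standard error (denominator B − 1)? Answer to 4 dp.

SE* = 0.7616

Bootstrap SE is the standard deviation of the 10 replicate standard deviations.
Mean of replicates: (3.925 + 5.601 + 3.965 + 3.640 + 4.723 + 4.785 + 5.769 + 4.128 + 3.618 + 4.369) / 10 = 44.52300 / 10 = 4.45230
Sum of squared deviations: (−0.52730)² + (+1.14870)² + (−0.48730)² + (−0.81230)² + (+0.27070)² + (+0.33270)² + (+1.31670)² + (−0.32430)² + (−0.83430)² + (−0.08330)² = 5.22068
Variance = 5.22068 / 9 = 0.58008
SE* = √0.58008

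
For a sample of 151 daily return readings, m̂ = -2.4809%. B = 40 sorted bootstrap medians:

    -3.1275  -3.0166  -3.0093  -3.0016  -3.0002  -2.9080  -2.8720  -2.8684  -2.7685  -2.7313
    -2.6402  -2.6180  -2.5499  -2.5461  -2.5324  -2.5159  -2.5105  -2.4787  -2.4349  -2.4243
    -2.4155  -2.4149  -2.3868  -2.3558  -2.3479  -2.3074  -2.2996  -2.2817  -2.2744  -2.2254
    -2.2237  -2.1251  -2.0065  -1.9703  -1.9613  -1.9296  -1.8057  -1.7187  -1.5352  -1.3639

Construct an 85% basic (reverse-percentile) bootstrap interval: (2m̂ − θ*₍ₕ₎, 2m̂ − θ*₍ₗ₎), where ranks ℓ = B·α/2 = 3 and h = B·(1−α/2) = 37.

Percentile endpoints at ranks 3 and 37: θ*₍3₎ = -3.0093, θ*₍37₎ = -1.8057.
Basic interval reflects these around m̂:
  lower = 2 × -2.4809 − -1.8057 = -3.1561
  upper = 2 × -2.4809 − -3.0093 = -1.9525

(-3.1561, -1.9525)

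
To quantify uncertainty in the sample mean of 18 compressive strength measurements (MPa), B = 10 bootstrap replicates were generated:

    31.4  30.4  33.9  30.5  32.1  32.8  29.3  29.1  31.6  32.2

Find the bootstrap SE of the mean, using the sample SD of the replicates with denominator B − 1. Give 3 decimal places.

Bootstrap SE is the standard deviation of the 10 replicate means.
Mean of replicates: (31.4 + 30.4 + 33.9 + 30.5 + 32.1 + 32.8 + 29.3 + 29.1 + 31.6 + 32.2) / 10 = 313.3000 / 10 = 31.3300
Sum of squared deviations: (+0.0700)² + (−0.9300)² + (+2.5700)² + (−0.8300)² + (+0.7700)² + (+1.4700)² + (−2.0300)² + (−2.2300)² + (+0.2700)² + (+0.8700)² = 20.8410
Variance = 20.8410 / 9 = 2.3157
SE* = √2.3157

SE* = 1.522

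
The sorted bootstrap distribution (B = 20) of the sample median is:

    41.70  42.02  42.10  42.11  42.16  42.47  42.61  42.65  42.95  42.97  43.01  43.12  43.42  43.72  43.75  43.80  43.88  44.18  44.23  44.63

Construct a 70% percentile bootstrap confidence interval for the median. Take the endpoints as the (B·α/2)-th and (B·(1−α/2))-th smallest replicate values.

α = 0.30; lower rank = 20 × 0.150 = 3; upper rank = 20 × 0.850 = 17.
The 3rd smallest replicate is 42.10; the 17th is 43.88.

(42.10, 43.88)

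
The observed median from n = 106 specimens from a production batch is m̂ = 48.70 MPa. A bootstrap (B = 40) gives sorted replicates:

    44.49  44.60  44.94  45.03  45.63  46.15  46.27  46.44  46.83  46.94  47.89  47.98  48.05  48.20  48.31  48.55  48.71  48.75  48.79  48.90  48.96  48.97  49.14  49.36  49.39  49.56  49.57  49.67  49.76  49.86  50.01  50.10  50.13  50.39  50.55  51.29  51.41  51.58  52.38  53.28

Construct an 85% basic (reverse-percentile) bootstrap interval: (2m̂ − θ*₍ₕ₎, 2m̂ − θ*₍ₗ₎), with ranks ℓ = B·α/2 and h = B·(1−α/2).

(45.99, 52.46)

Percentile endpoints at ranks 3 and 37: θ*₍3₎ = 44.94, θ*₍37₎ = 51.41.
Basic interval reflects these around m̂:
  lower = 2 × 48.70 − 51.41 = 45.99
  upper = 2 × 48.70 − 44.94 = 52.46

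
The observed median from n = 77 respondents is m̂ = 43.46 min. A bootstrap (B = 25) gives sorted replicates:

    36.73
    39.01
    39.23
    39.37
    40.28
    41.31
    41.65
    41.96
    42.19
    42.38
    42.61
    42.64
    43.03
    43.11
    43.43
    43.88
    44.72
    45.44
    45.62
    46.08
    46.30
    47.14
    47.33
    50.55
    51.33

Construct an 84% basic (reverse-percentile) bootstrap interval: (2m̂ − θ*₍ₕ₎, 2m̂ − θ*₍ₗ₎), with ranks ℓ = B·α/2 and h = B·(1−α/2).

(39.59, 47.91)

Percentile endpoints at ranks 2 and 23: θ*₍2₎ = 39.01, θ*₍23₎ = 47.33.
Basic interval reflects these around m̂:
  lower = 2 × 43.46 − 47.33 = 39.59
  upper = 2 × 43.46 − 39.01 = 47.91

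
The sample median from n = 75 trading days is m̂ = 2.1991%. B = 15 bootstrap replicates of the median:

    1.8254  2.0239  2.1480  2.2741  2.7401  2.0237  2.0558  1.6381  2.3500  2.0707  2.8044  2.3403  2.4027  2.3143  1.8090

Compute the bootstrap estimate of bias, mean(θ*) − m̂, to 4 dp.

mean(θ*) = (1.8254 + 2.0239 + 2.1480 + 2.2741 + 2.7401 + 2.0237 + 2.0558 + 1.6381 + 2.3500 + 2.0707 + 2.8044 + 2.3403 + 2.4027 + 2.3143 + 1.8090) / 15 = 2.18803
bias = 2.18803 − 2.1991

bias = −0.0111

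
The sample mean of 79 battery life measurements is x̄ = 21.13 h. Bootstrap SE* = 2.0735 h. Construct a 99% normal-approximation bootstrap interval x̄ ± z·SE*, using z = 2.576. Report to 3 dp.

(15.789, 26.471)

Margin = 2.576 × 2.0735 = 5.3413
Interval: 21.13 ± 5.3413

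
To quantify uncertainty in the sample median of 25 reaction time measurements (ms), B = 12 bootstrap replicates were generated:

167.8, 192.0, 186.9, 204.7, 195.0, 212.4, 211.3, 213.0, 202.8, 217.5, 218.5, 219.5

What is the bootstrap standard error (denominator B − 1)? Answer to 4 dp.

SE* = 15.5615

Bootstrap SE is the standard deviation of the 12 replicate medians.
Mean of replicates: (167.8 + 192.0 + 186.9 + 204.7 + 195.0 + 212.4 + 211.3 + 213.0 + 202.8 + 217.5 + 218.5 + 219.5) / 12 = 2441.40000 / 12 = 203.45000
Sum of squared deviations: (−35.65000)² + (−11.45000)² + (−16.55000)² + (+1.25000)² + (−8.45000)² + (+8.95000)² + (+7.85000)² + (+9.55000)² + (−0.65000)² + (+14.05000)² + (+15.05000)² + (+16.05000)² = 2663.75000
Variance = 2663.75000 / 11 = 242.15909
SE* = √242.15909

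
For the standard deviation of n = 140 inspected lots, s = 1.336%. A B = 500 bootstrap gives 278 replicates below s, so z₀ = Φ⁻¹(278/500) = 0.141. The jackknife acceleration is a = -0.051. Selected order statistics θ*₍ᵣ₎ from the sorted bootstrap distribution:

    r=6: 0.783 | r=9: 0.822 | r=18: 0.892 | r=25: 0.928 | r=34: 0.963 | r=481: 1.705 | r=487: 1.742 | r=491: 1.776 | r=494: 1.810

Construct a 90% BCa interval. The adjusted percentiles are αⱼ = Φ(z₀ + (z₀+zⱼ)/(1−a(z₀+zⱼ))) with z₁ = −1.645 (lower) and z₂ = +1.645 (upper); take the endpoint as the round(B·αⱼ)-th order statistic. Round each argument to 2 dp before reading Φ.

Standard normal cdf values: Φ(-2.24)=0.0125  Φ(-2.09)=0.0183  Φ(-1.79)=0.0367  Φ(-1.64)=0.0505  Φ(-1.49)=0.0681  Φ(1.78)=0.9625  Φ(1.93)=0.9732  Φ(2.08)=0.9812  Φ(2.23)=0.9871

Lower: z₀ + z₁ = 0.141 + (-1.645) = -1.504; 1 − a(z₀+z₁) = 1 − (-0.051)(-1.504) = 0.9233; argument = 0.141 + (-1.504)/0.9233 = -1.4879 → -1.49.
α₁ = Φ(-1.49) = 0.0681; rank = round(500 × 0.0681) = 34; θ*₍34₎ = 0.963.
Upper: z₀ + z₂ = 1.786; 1 − a(z₀+z₂) = 1.0911; argument = 1.7779 → 1.78; α₂ = 0.9625; rank = 481; θ*₍481₎ = 1.705.

(0.963, 1.705)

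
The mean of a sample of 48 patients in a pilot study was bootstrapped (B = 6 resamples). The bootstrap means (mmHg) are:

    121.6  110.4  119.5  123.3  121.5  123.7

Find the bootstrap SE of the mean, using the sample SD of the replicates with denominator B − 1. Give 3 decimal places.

SE* = 4.936

Bootstrap SE is the standard deviation of the 6 replicate means.
Mean of replicates: (121.6 + 110.4 + 119.5 + 123.3 + 121.5 + 123.7) / 6 = 720.0000 / 6 = 120.0000
Sum of squared deviations: (+1.6000)² + (−9.6000)² + (−0.5000)² + (+3.3000)² + (+1.5000)² + (+3.7000)² = 121.8000
Variance = 121.8000 / 5 = 24.3600
SE* = √24.3600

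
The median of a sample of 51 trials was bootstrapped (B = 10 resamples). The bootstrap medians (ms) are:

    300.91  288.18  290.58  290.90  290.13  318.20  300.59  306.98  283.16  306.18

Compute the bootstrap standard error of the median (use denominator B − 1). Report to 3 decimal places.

SE* = 10.817

Bootstrap SE is the standard deviation of the 10 replicate medians.
Mean of replicates: (300.91 + 288.18 + 290.58 + 290.90 + 290.13 + 318.20 + 300.59 + 306.98 + 283.16 + 306.18) / 10 = 2975.8100 / 10 = 297.5810
Sum of squared deviations: (+3.3290)² + (−9.4010)² + (−7.0010)² + (−6.6810)² + (−7.4510)² + (+20.6190)² + (+3.0090)² + (+9.3990)² + (−14.4210)² + (+8.5990)² = 1053.0747
Variance = 1053.0747 / 9 = 117.0083
SE* = √117.0083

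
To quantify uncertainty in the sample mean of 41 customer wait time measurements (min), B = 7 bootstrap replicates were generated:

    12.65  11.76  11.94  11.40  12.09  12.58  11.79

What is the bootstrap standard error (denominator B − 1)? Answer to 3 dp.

Bootstrap SE is the standard deviation of the 7 replicate means.
Mean of replicates: (12.65 + 11.76 + 11.94 + 11.40 + 12.09 + 12.58 + 11.79) / 7 = 84.2100 / 7 = 12.0300
Sum of squared deviations: (+0.6200)² + (−0.2700)² + (−0.0900)² + (−0.6300)² + (+0.0600)² + (+0.5500)² + (−0.2400)² = 1.2260
Variance = 1.2260 / 6 = 0.2043
SE* = √0.2043

SE* = 0.452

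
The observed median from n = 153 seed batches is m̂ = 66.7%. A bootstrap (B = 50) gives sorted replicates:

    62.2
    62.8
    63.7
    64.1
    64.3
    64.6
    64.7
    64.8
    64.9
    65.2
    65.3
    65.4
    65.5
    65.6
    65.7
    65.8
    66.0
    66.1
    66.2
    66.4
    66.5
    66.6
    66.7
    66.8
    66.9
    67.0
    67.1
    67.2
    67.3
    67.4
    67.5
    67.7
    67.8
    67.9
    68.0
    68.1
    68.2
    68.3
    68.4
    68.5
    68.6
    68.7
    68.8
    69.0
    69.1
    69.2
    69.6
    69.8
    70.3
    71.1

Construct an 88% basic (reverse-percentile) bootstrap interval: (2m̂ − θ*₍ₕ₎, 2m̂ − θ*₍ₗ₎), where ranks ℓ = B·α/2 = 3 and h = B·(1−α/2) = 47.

(63.8, 69.7)

Percentile endpoints at ranks 3 and 47: θ*₍3₎ = 63.7, θ*₍47₎ = 69.6.
Basic interval reflects these around m̂:
  lower = 2 × 66.7 − 69.6 = 63.8
  upper = 2 × 66.7 − 63.7 = 69.7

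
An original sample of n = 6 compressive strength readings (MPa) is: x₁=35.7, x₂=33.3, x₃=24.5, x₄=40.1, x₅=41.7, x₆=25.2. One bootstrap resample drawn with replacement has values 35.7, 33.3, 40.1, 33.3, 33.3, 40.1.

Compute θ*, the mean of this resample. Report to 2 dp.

Mean = (35.7 + 33.3 + 40.1 + 33.3 + 33.3 + 40.1) / 6 = 215.80 / 6 = 35.97

θ* = 35.97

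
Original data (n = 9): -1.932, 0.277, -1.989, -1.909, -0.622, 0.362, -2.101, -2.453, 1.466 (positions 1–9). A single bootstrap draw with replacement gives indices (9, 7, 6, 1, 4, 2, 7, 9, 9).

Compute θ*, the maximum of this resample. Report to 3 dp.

θ* = 1.466

Resample values: 1.466, -2.101, 0.362, -1.932, -1.909, 0.277, -2.101, 1.466, 1.466.
Maximum = 1.466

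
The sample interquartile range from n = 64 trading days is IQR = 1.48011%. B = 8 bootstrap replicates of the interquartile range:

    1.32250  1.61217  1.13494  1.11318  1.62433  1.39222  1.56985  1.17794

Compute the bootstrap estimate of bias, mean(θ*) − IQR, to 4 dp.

bias = −0.1117

mean(θ*) = (1.32250 + 1.61217 + 1.13494 + 1.11318 + 1.62433 + 1.39222 + 1.56985 + 1.17794) / 8 = 1.36839
bias = 1.36839 − 1.48011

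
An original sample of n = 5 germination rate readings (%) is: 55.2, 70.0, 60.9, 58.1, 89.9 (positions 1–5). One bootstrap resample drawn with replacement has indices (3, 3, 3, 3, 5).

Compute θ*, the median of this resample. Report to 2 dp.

θ* = 60.90

Resample values: 60.9, 60.9, 60.9, 60.9, 89.9.
Sorted: 60.9, 60.9, 60.9, 60.9, 89.9
Median = middle value = 60.90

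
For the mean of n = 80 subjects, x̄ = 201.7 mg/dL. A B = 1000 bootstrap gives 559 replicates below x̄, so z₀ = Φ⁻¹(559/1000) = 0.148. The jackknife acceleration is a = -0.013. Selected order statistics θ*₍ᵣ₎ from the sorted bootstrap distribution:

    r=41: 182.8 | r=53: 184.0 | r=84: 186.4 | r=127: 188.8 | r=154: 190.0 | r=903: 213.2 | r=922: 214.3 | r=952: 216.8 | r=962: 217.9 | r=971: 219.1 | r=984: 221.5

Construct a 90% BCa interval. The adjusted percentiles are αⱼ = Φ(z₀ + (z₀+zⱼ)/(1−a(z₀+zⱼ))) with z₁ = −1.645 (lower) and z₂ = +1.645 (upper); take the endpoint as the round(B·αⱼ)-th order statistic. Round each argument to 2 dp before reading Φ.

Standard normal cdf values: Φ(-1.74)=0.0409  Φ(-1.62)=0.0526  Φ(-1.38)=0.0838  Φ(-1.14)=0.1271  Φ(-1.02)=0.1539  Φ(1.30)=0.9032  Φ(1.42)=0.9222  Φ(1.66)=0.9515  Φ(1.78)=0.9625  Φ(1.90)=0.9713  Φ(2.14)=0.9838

Lower: z₀ + z₁ = 0.148 + (-1.645) = -1.497; 1 − a(z₀+z₁) = 1 − (-0.013)(-1.497) = 0.9805; argument = 0.148 + (-1.497)/0.9805 = -1.3787 → -1.38.
α₁ = Φ(-1.38) = 0.0838; rank = round(1000 × 0.0838) = 84; θ*₍84₎ = 186.4.
Upper: z₀ + z₂ = 1.793; 1 − a(z₀+z₂) = 1.0233; argument = 1.9002 → 1.90; α₂ = 0.9713; rank = 971; θ*₍971₎ = 219.1.

(186.4, 219.1)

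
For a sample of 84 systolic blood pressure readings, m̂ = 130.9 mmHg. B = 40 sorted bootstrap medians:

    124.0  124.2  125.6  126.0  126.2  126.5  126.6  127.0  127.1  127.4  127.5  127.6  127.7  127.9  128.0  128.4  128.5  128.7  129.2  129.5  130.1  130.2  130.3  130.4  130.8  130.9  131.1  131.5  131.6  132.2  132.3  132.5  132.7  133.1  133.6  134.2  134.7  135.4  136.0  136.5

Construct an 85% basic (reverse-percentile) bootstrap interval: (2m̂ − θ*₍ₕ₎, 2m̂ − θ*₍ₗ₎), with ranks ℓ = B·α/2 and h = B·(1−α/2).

Percentile endpoints at ranks 3 and 37: θ*₍3₎ = 125.6, θ*₍37₎ = 134.7.
Basic interval reflects these around m̂:
  lower = 2 × 130.9 − 134.7 = 127.1
  upper = 2 × 130.9 − 125.6 = 136.2

(127.1, 136.2)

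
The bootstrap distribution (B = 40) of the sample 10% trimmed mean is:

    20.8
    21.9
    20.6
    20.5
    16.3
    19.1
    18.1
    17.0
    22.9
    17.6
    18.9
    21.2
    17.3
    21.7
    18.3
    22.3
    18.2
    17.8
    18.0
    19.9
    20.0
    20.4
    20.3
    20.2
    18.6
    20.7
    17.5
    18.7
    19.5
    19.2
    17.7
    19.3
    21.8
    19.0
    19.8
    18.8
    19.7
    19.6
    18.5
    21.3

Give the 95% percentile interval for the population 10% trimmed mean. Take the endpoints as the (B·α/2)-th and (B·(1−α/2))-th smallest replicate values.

(16.3, 22.3)

Sorted replicates: 16.3, 17.0, 17.3, 17.5, 17.6, 17.7, 17.8, 18.0, 18.1, 18.2, 18.3, 18.5, 18.6, 18.7, 18.8, 18.9, 19.0, 19.1, 19.2, 19.3, 19.5, 19.6, 19.7, 19.8, 19.9, 20.0, 20.2, 20.3, 20.4, 20.5, 20.6, 20.7, 20.8, 21.2, 21.3, 21.7, 21.8, 21.9, 22.3, 22.9
α = 0.05; lower rank = 40 × 0.025 = 1; upper rank = 40 × 0.975 = 39.
The 1st smallest replicate is 16.3; the 39th is 22.3.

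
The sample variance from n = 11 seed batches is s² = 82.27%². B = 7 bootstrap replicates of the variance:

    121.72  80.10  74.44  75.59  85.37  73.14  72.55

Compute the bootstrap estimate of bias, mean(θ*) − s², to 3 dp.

bias = +1.003

mean(θ*) = (121.72 + 80.10 + 74.44 + 75.59 + 85.37 + 73.14 + 72.55) / 7 = 83.2729
bias = 83.2729 − 82.27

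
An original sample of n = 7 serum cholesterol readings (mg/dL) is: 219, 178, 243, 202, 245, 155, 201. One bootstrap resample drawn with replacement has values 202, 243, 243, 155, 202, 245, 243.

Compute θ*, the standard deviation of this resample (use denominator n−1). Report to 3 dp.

Mean = 219.0000; sum of squared deviations = 7078.0000
s² = 7078.0000 / 6 = 1179.6667
s = √1179.6667 = 34.346

θ* = 34.346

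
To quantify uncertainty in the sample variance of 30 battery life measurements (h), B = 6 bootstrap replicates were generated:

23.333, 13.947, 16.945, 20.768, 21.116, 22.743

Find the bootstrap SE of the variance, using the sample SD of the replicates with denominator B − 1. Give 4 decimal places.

Bootstrap SE is the standard deviation of the 6 replicate variances.
Mean of replicates: (23.333 + 13.947 + 16.945 + 20.768 + 21.116 + 22.743) / 6 = 118.85200 / 6 = 19.80867
Sum of squared deviations: (+3.52433)² + (−5.86167)² + (−2.86367)² + (+0.95933)² + (+1.30733)² + (+2.93433)² = 66.22040
Variance = 66.22040 / 5 = 13.24408
SE* = √13.24408

SE* = 3.6392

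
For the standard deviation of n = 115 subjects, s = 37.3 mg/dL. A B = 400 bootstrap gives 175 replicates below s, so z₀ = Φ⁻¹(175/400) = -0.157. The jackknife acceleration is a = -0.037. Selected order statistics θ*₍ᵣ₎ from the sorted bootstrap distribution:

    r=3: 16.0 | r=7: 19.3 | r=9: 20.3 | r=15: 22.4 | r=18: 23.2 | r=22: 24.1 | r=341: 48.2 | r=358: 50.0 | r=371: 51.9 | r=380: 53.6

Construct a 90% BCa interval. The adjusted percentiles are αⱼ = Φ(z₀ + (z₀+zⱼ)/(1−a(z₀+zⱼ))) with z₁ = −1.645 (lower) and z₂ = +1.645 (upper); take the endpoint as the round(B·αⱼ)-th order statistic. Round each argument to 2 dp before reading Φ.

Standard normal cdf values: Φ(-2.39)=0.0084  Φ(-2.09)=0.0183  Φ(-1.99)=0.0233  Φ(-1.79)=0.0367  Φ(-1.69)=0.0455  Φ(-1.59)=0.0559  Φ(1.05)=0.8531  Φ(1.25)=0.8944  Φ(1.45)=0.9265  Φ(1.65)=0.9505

(19.3, 50.0)

Lower: z₀ + z₁ = -0.157 + (-1.645) = -1.802; 1 − a(z₀+z₁) = 1 − (-0.037)(-1.802) = 0.9333; argument = -0.157 + (-1.802)/0.9333 = -2.0877 → -2.09.
α₁ = Φ(-2.09) = 0.0183; rank = round(400 × 0.0183) = 7; θ*₍7₎ = 19.3.
Upper: z₀ + z₂ = 1.488; 1 − a(z₀+z₂) = 1.0551; argument = 1.2534 → 1.25; α₂ = 0.8944; rank = 358; θ*₍358₎ = 50.0.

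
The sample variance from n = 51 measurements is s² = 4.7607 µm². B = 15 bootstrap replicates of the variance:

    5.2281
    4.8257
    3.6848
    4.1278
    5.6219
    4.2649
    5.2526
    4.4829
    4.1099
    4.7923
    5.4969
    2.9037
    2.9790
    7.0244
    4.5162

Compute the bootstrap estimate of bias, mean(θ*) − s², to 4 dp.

bias = −0.1400

mean(θ*) = (5.2281 + 4.8257 + 3.6848 + 4.1278 + 5.6219 + 4.2649 + 5.2526 + 4.4829 + 4.1099 + 4.7923 + 5.4969 + 2.9037 + 2.9790 + 7.0244 + 4.5162) / 15 = 4.62074
bias = 4.62074 − 4.7607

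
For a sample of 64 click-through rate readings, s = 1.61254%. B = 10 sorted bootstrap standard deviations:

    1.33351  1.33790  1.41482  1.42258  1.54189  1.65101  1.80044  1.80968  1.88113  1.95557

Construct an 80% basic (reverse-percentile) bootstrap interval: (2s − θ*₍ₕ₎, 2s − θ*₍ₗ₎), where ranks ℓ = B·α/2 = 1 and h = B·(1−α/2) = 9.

(1.34395, 1.89157)

Percentile endpoints at ranks 1 and 9: θ*₍1₎ = 1.33351, θ*₍9₎ = 1.88113.
Basic interval reflects these around s:
  lower = 2 × 1.61254 − 1.88113 = 1.34395
  upper = 2 × 1.61254 − 1.33351 = 1.89157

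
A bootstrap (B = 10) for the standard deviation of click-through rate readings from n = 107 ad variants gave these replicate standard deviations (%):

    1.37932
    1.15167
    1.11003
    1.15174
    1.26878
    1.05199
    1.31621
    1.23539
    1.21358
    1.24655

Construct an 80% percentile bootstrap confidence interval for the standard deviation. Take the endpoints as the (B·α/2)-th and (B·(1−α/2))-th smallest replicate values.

Sorted replicates: 1.05199, 1.11003, 1.15167, 1.15174, 1.21358, 1.23539, 1.24655, 1.26878, 1.31621, 1.37932
α = 0.20; lower rank = 10 × 0.100 = 1; upper rank = 10 × 0.900 = 9.
The 1st smallest replicate is 1.05199; the 9th is 1.31621.

(1.05199, 1.31621)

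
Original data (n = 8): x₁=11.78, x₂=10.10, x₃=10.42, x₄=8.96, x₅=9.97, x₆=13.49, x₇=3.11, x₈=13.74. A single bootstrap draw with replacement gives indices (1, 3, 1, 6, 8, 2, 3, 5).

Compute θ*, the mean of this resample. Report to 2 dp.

θ* = 11.46

Resample values: 11.78, 10.42, 11.78, 13.49, 13.74, 10.10, 10.42, 9.97.
Mean = (11.78 + 10.42 + 11.78 + 13.49 + 13.74 + 10.10 + 10.42 + 9.97) / 8 = 91.700 / 8 = 11.46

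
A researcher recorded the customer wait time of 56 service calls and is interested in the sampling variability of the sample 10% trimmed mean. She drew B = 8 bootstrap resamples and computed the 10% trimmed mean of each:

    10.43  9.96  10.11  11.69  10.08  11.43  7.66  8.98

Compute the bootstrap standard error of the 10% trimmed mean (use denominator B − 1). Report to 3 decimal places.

SE* = 1.288

Bootstrap SE is the standard deviation of the 8 replicate 10% trimmed means.
Mean of replicates: (10.43 + 9.96 + 10.11 + 11.69 + 10.08 + 11.43 + 7.66 + 8.98) / 8 = 80.3400 / 8 = 10.0425
Sum of squared deviations: (+0.3875)² + (−0.0825)² + (+0.0675)² + (+1.6475)² + (+0.0375)² + (+1.3875)² + (−2.3825)² + (−1.0625)² = 11.6075
Variance = 11.6075 / 7 = 1.6582
SE* = √1.6582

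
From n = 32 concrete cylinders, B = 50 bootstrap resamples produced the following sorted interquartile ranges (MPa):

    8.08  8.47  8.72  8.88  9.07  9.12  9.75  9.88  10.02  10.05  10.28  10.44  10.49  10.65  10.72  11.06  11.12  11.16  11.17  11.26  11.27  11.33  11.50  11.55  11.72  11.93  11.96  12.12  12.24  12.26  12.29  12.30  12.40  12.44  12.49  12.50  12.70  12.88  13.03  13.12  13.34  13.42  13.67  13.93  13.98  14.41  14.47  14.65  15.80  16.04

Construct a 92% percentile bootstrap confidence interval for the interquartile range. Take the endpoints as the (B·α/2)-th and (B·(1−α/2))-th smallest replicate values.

α = 0.08; lower rank = 50 × 0.040 = 2; upper rank = 50 × 0.960 = 48.
The 2nd smallest replicate is 8.47; the 48th is 14.65.

(8.47, 14.65)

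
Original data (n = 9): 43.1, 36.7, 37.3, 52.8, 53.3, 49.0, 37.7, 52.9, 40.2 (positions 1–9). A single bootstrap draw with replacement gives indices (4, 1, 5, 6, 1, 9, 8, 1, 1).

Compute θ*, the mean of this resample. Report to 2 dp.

θ* = 46.73

Resample values: 52.8, 43.1, 53.3, 49.0, 43.1, 40.2, 52.9, 43.1, 43.1.
Mean = (52.8 + 43.1 + 53.3 + 49.0 + 43.1 + 40.2 + 52.9 + 43.1 + 43.1) / 9 = 420.60 / 9 = 46.73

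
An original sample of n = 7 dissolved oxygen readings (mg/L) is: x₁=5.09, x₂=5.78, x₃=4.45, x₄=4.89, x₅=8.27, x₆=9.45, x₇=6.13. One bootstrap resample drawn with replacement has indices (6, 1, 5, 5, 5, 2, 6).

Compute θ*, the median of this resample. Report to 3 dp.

Resample values: 9.45, 5.09, 8.27, 8.27, 8.27, 5.78, 9.45.
Sorted: 5.09, 5.78, 8.27, 8.27, 8.27, 9.45, 9.45
Median = middle value = 8.270

θ* = 8.270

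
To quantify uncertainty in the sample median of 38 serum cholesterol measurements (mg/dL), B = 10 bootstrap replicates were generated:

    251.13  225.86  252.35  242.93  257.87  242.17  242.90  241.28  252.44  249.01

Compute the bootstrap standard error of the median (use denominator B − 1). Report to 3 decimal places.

SE* = 8.940

Bootstrap SE is the standard deviation of the 10 replicate medians.
Mean of replicates: (251.13 + 225.86 + 252.35 + 242.93 + 257.87 + 242.17 + 242.90 + 241.28 + 252.44 + 249.01) / 10 = 2457.9400 / 10 = 245.7940
Sum of squared deviations: (+5.3360)² + (−19.9340)² + (+6.5560)² + (−2.8640)² + (+12.0760)² + (−3.6240)² + (−2.8940)² + (−4.5140)² + (+6.6460)² + (+3.2160)² = 719.2474
Variance = 719.2474 / 9 = 79.9164
SE* = √79.9164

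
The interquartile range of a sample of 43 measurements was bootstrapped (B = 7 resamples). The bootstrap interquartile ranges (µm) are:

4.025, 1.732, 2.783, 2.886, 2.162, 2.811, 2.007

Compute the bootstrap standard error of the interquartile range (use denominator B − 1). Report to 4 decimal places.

SE* = 0.7617

Bootstrap SE is the standard deviation of the 7 replicate interquartile ranges.
Mean of replicates: (4.025 + 1.732 + 2.783 + 2.886 + 2.162 + 2.811 + 2.007) / 7 = 18.40600 / 7 = 2.62943
Sum of squared deviations: (+1.39557)² + (−0.89743)² + (+0.15357)² + (+0.25657)² + (−0.46743)² + (+0.18157)² + (−0.62243)² = 3.48129
Variance = 3.48129 / 6 = 0.58021
SE* = √0.58021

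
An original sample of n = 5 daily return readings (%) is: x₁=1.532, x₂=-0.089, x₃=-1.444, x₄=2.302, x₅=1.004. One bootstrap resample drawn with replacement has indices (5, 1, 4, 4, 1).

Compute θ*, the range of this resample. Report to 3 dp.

Resample values: 1.004, 1.532, 2.302, 2.302, 1.532.
Range = 2.302 − 1.004 = 1.298

θ* = 1.298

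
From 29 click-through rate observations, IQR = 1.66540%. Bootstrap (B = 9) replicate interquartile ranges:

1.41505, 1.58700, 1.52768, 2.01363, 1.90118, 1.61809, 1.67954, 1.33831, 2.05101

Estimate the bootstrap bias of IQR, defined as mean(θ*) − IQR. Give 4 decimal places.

mean(θ*) = (1.41505 + 1.58700 + 1.52768 + 2.01363 + 1.90118 + 1.61809 + 1.67954 + 1.33831 + 2.05101) / 9 = 1.68128
bias = 1.68128 − 1.66540

bias = +0.0159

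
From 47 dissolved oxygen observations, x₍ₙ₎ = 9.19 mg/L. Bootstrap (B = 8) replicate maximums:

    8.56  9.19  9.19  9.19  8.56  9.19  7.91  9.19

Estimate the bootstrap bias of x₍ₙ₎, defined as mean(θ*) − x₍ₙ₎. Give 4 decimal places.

bias = −0.3175

mean(θ*) = (8.56 + 9.19 + 9.19 + 9.19 + 8.56 + 9.19 + 7.91 + 9.19) / 8 = 8.87250
bias = 8.87250 − 9.19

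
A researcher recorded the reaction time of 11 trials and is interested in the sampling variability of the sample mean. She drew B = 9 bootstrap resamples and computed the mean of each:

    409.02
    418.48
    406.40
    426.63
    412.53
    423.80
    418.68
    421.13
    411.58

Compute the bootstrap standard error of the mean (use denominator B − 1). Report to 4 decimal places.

SE* = 6.9276

Bootstrap SE is the standard deviation of the 9 replicate means.
Mean of replicates: (409.02 + 418.48 + 406.40 + 426.63 + 412.53 + 423.80 + 418.68 + 421.13 + 411.58) / 9 = 3748.25000 / 9 = 416.47222
Sum of squared deviations: (−7.45222)² + (+2.00778)² + (−10.07222)² + (+10.15778)² + (−3.94222)² + (+7.32778)² + (+2.20778)² + (+4.65778)² + (−4.89222)² = 383.93736
Variance = 383.93736 / 8 = 47.99217
SE* = √47.99217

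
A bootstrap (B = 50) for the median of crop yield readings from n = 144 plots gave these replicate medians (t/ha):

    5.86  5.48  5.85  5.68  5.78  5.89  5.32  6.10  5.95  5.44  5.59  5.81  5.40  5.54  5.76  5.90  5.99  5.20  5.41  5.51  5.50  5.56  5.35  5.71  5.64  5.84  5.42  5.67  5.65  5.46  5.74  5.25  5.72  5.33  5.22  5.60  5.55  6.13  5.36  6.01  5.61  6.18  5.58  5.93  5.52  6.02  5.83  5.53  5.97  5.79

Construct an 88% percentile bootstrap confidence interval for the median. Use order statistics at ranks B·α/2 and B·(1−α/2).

Sorted replicates: 5.20, 5.22, 5.25, 5.32, 5.33, 5.35, 5.36, 5.40, 5.41, 5.42, 5.44, 5.46, 5.48, 5.50, 5.51, 5.52, 5.53, 5.54, 5.55, 5.56, 5.58, 5.59, 5.60, 5.61, 5.64, 5.65, 5.67, 5.68, 5.71, 5.72, 5.74, 5.76, 5.78, 5.79, 5.81, 5.83, 5.84, 5.85, 5.86, 5.89, 5.90, 5.93, 5.95, 5.97, 5.99, 6.01, 6.02, 6.10, 6.13, 6.18
α = 0.12; lower rank = 50 × 0.060 = 3; upper rank = 50 × 0.940 = 47.
The 3rd smallest replicate is 5.25; the 47th is 6.02.

(5.25, 6.02)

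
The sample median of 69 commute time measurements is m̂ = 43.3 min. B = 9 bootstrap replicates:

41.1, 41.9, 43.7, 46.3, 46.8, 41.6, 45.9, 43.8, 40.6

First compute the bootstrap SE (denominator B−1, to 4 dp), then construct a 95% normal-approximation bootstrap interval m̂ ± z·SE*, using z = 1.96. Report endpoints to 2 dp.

Mean of replicates = 43.5222; sum of squared deviations = 44.9556; SE* = √(44.9556/8) = 2.3705
Margin = 1.96 × 2.3705 = 4.646
Interval: 43.3 ± 4.646

(38.65, 47.95)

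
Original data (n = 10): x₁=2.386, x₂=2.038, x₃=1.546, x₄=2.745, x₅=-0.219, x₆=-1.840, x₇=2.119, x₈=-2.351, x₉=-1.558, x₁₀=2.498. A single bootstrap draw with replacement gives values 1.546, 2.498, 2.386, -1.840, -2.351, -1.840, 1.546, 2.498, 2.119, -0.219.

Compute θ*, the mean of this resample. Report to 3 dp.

θ* = 0.634

Mean = (1.546 + 2.498 + 2.386 + (-1.840) + (-2.351) + (-1.840) + 1.546 + 2.498 + 2.119 + (-0.219)) / 10 = 6.3430 / 10 = 0.634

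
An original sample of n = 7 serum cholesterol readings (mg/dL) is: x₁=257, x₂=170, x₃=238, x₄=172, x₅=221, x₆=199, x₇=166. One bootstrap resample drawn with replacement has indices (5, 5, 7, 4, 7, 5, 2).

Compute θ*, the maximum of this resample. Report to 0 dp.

θ* = 221

Resample values: 221, 221, 166, 172, 166, 221, 170.
Maximum = 221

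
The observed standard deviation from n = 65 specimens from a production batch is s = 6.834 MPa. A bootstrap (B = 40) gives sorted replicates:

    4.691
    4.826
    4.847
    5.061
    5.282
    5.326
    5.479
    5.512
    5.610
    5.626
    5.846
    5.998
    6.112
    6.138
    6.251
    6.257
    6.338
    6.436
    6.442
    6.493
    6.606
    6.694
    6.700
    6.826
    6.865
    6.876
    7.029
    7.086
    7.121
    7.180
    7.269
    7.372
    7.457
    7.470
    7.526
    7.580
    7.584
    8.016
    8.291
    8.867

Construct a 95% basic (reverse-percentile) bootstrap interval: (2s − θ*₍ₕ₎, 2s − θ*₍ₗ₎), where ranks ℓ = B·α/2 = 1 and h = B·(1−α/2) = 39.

Percentile endpoints at ranks 1 and 39: θ*₍1₎ = 4.691, θ*₍39₎ = 8.291.
Basic interval reflects these around s:
  lower = 2 × 6.834 − 8.291 = 5.377
  upper = 2 × 6.834 − 4.691 = 8.977

(5.377, 8.977)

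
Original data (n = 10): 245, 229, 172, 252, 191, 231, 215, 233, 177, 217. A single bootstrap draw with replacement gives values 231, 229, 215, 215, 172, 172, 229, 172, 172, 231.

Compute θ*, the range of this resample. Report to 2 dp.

θ* = 59.00

Range = 231 − 172 = 59.00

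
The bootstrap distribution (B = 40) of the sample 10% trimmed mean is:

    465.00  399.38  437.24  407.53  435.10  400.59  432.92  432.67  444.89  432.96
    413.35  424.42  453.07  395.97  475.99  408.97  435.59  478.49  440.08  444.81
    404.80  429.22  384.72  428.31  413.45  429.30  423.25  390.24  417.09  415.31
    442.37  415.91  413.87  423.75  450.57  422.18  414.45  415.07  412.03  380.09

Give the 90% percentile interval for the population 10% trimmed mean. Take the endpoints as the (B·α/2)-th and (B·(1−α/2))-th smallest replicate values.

(384.72, 465.00)

Sorted replicates: 380.09, 384.72, 390.24, 395.97, 399.38, 400.59, 404.80, 407.53, 408.97, 412.03, 413.35, 413.45, 413.87, 414.45, 415.07, 415.31, 415.91, 417.09, 422.18, 423.25, 423.75, 424.42, 428.31, 429.22, 429.30, 432.67, 432.92, 432.96, 435.10, 435.59, 437.24, 440.08, 442.37, 444.81, 444.89, 450.57, 453.07, 465.00, 475.99, 478.49
α = 0.10; lower rank = 40 × 0.050 = 2; upper rank = 40 × 0.950 = 38.
The 2nd smallest replicate is 384.72; the 38th is 465.00.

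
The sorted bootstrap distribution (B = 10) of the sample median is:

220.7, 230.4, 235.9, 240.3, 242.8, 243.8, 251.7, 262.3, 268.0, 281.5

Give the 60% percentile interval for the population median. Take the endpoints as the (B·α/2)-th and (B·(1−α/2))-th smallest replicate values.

(230.4, 262.3)

α = 0.40; lower rank = 10 × 0.200 = 2; upper rank = 10 × 0.800 = 8.
The 2nd smallest replicate is 230.4; the 8th is 262.3.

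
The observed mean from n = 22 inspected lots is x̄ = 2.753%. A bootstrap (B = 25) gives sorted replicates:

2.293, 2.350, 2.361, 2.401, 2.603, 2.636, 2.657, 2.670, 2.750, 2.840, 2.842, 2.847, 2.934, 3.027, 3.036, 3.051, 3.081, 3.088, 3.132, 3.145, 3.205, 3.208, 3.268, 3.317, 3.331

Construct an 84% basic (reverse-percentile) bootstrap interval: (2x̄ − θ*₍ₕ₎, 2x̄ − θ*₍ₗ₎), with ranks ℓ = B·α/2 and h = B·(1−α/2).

(2.238, 3.156)

Percentile endpoints at ranks 2 and 23: θ*₍2₎ = 2.350, θ*₍23₎ = 3.268.
Basic interval reflects these around x̄:
  lower = 2 × 2.753 − 3.268 = 2.238
  upper = 2 × 2.753 − 2.350 = 3.156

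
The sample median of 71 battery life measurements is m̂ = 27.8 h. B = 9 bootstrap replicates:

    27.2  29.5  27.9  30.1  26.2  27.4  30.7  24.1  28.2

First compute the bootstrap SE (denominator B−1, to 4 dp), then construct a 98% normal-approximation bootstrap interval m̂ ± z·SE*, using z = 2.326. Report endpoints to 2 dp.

Mean of replicates = 27.9222; sum of squared deviations = 33.3956; SE* = √(33.3956/8) = 2.0431
Margin = 2.326 × 2.0431 = 4.752
Interval: 27.8 ± 4.752

(23.05, 32.55)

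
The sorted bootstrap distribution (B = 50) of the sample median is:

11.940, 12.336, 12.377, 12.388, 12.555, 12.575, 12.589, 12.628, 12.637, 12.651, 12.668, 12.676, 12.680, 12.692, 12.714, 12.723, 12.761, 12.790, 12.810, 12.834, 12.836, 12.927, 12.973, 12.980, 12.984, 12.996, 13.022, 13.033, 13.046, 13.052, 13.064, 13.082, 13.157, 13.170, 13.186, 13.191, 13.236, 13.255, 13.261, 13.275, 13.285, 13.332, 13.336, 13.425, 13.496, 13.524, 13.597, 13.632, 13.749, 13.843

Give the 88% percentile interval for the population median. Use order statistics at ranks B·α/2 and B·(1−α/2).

(12.377, 13.597)

α = 0.12; lower rank = 50 × 0.060 = 3; upper rank = 50 × 0.940 = 47.
The 3rd smallest replicate is 12.377; the 47th is 13.597.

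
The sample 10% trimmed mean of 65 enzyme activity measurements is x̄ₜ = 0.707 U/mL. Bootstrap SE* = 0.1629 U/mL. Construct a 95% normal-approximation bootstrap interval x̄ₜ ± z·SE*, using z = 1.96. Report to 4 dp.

Margin = 1.96 × 0.1629 = 0.31928
Interval: 0.707 ± 0.31928

(0.3877, 1.0263)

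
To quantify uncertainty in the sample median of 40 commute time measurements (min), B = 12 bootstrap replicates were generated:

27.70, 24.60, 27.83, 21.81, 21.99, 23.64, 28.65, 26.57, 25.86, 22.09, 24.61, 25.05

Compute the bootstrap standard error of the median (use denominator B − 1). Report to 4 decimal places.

Bootstrap SE is the standard deviation of the 12 replicate medians.
Mean of replicates: (27.70 + 24.60 + 27.83 + 21.81 + 21.99 + 23.64 + 28.65 + 26.57 + 25.86 + 22.09 + 24.61 + 25.05) / 12 = 300.40000 / 12 = 25.03333
Sum of squared deviations: (+2.66667)² + (−0.43333)² + (+2.79667)² + (−3.22333)² + (−3.04333)² + (−1.39333)² + (+3.61667)² + (+1.53667)² + (+0.82667)² + (−2.94333)² + (−0.42333)² + (+0.01667)² = 61.68107
Variance = 61.68107 / 11 = 5.60737
SE* = √5.60737

SE* = 2.3680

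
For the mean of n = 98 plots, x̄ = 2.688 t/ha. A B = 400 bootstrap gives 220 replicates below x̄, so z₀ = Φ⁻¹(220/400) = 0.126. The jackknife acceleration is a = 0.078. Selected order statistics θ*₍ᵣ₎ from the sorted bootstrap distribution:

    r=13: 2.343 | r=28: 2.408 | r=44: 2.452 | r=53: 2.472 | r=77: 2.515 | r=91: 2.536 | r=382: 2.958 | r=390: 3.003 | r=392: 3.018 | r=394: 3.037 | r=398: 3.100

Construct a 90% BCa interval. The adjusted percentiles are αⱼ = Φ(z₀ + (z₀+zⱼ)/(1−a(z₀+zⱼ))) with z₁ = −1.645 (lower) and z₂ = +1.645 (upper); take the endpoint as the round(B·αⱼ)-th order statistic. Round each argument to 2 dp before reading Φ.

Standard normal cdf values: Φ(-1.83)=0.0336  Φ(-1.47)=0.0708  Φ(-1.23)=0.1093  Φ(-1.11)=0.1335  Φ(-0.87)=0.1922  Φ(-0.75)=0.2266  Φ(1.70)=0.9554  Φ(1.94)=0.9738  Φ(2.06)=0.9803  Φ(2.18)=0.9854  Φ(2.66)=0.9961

Lower: z₀ + z₁ = 0.126 + (-1.645) = -1.519; 1 − a(z₀+z₁) = 1 − (0.078)(-1.519) = 1.1185; argument = 0.126 + (-1.519)/1.1185 = -1.2321 → -1.23.
α₁ = Φ(-1.23) = 0.1093; rank = round(400 × 0.1093) = 44; θ*₍44₎ = 2.452.
Upper: z₀ + z₂ = 1.771; 1 − a(z₀+z₂) = 0.8619; argument = 2.1809 → 2.18; α₂ = 0.9854; rank = 394; θ*₍394₎ = 3.037.

(2.452, 3.037)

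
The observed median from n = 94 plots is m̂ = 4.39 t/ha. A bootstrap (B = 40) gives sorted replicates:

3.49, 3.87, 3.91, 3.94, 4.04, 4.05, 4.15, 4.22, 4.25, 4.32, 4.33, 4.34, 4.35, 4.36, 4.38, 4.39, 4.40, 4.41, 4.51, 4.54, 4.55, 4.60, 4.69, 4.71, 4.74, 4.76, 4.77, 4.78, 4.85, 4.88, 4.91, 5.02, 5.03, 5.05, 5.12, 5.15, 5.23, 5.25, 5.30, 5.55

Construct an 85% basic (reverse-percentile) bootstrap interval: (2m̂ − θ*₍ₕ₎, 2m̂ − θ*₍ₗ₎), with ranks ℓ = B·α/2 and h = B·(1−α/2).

Percentile endpoints at ranks 3 and 37: θ*₍3₎ = 3.91, θ*₍37₎ = 5.23.
Basic interval reflects these around m̂:
  lower = 2 × 4.39 − 5.23 = 3.55
  upper = 2 × 4.39 − 3.91 = 4.87

(3.55, 4.87)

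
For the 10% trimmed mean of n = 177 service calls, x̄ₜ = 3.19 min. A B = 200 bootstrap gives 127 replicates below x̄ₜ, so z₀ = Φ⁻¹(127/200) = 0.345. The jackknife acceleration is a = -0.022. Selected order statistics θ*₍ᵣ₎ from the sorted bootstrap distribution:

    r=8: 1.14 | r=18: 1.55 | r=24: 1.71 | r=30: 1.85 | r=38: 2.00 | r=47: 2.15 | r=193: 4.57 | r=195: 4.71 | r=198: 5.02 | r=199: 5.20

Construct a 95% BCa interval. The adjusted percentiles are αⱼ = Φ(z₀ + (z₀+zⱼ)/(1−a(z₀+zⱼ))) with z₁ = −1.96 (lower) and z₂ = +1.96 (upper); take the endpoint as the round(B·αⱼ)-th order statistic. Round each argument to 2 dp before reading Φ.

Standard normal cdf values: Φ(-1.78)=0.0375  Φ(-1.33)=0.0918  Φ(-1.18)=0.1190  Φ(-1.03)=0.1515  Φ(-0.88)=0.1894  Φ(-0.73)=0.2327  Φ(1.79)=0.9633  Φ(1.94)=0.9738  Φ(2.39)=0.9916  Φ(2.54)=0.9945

(1.55, 5.20)

Lower: z₀ + z₁ = 0.345 + (-1.960) = -1.615; 1 − a(z₀+z₁) = 1 − (-0.022)(-1.615) = 0.9645; argument = 0.345 + (-1.615)/0.9645 = -1.3295 → -1.33.
α₁ = Φ(-1.33) = 0.0918; rank = round(200 × 0.0918) = 18; θ*₍18₎ = 1.55.
Upper: z₀ + z₂ = 2.305; 1 − a(z₀+z₂) = 1.0507; argument = 2.5388 → 2.54; α₂ = 0.9945; rank = 199; θ*₍199₎ = 5.20.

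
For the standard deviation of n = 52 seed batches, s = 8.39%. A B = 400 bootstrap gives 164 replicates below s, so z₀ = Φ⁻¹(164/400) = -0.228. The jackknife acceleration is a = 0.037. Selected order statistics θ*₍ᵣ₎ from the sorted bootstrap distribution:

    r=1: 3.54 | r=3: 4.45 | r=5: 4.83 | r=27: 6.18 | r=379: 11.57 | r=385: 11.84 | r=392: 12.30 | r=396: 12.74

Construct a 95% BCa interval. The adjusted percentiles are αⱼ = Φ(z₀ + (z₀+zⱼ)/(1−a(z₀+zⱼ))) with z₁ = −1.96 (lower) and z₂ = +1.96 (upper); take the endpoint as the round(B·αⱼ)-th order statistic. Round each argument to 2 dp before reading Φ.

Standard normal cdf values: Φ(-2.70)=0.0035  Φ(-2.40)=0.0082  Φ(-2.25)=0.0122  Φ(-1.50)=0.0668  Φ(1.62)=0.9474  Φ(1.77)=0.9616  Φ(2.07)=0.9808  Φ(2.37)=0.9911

(4.83, 11.57)

Lower: z₀ + z₁ = -0.228 + (-1.960) = -2.188; 1 − a(z₀+z₁) = 1 − (0.037)(-2.188) = 1.0810; argument = -0.228 + (-2.188)/1.0810 = -2.2521 → -2.25.
α₁ = Φ(-2.25) = 0.0122; rank = round(400 × 0.0122) = 5; θ*₍5₎ = 4.83.
Upper: z₀ + z₂ = 1.732; 1 − a(z₀+z₂) = 0.9359; argument = 1.6226 → 1.62; α₂ = 0.9474; rank = 379; θ*₍379₎ = 11.57.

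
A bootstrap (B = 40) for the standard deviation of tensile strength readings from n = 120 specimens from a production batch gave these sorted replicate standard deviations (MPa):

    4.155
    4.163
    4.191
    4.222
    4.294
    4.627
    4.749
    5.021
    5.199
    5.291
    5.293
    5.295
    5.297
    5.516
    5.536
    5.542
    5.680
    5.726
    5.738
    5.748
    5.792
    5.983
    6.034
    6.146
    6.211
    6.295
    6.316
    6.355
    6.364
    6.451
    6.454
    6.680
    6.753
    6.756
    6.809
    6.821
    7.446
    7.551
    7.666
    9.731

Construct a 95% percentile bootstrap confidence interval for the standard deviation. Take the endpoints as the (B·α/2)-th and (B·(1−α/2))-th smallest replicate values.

(4.155, 7.666)

α = 0.05; lower rank = 40 × 0.025 = 1; upper rank = 40 × 0.975 = 39.
The 1st smallest replicate is 4.155; the 39th is 7.666.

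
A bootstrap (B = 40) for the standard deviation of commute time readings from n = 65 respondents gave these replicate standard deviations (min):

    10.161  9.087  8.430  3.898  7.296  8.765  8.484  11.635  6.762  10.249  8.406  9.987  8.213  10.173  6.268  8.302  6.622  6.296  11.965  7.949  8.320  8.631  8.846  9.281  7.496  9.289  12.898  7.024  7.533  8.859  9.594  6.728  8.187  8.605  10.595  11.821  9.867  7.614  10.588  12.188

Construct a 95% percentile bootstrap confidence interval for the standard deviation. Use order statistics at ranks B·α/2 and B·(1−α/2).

Sorted replicates: 3.898, 6.268, 6.296, 6.622, 6.728, 6.762, 7.024, 7.296, 7.496, 7.533, 7.614, 7.949, 8.187, 8.213, 8.302, 8.320, 8.406, 8.430, 8.484, 8.605, 8.631, 8.765, 8.846, 8.859, 9.087, 9.281, 9.289, 9.594, 9.867, 9.987, 10.161, 10.173, 10.249, 10.588, 10.595, 11.635, 11.821, 11.965, 12.188, 12.898
α = 0.05; lower rank = 40 × 0.025 = 1; upper rank = 40 × 0.975 = 39.
The 1st smallest replicate is 3.898; the 39th is 12.188.

(3.898, 12.188)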